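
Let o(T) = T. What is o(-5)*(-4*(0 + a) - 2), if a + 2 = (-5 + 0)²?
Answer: 470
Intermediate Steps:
a = 23 (a = -2 + (-5 + 0)² = -2 + (-5)² = -2 + 25 = 23)
o(-5)*(-4*(0 + a) - 2) = -5*(-4*(0 + 23) - 2) = -5*(-4*23 - 2) = -5*(-92 - 2) = -5*(-94) = 470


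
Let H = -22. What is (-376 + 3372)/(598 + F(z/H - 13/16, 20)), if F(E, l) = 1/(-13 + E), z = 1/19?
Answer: 9886158/1973033 ≈ 5.0106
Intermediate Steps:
z = 1/19 ≈ 0.052632
(-376 + 3372)/(598 + F(z/H - 13/16, 20)) = (-376 + 3372)/(598 + 1/(-13 + ((1/19)/(-22) - 13/16))) = 2996/(598 + 1/(-13 + ((1/19)*(-1/22) - 13*1/16))) = 2996/(598 + 1/(-13 + (-1/418 - 13/16))) = 2996/(598 + 1/(-13 - 2725/3344)) = 2996/(598 + 1/(-46197/3344)) = 2996/(598 - 3344/46197) = 2996/(27622462/46197) = 2996*(46197/27622462) = 9886158/1973033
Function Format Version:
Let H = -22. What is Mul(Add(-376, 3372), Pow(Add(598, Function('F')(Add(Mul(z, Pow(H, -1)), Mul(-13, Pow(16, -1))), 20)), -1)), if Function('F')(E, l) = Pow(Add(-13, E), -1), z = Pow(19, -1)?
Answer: Rational(9886158, 1973033) ≈ 5.0106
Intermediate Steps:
z = Rational(1, 19) ≈ 0.052632
Mul(Add(-376, 3372), Pow(Add(598, Function('F')(Add(Mul(z, Pow(H, -1)), Mul(-13, Pow(16, -1))), 20)), -1)) = Mul(Add(-376, 3372), Pow(Add(598, Pow(Add(-13, Add(Mul(Rational(1, 19), Pow(-22, -1)), Mul(-13, Pow(16, -1)))), -1)), -1)) = Mul(2996, Pow(Add(598, Pow(Add(-13, Add(Mul(Rational(1, 19), Rational(-1, 22)), Mul(-13, Rational(1, 16)))), -1)), -1)) = Mul(2996, Pow(Add(598, Pow(Add(-13, Add(Rational(-1, 418), Rational(-13, 16))), -1)), -1)) = Mul(2996, Pow(Add(598, Pow(Add(-13, Rational(-2725, 3344)), -1)), -1)) = Mul(2996, Pow(Add(598, Pow(Rational(-46197, 3344), -1)), -1)) = Mul(2996, Pow(Add(598, Rational(-3344, 46197)), -1)) = Mul(2996, Pow(Rational(27622462, 46197), -1)) = Mul(2996, Rational(46197, 27622462)) = Rational(9886158, 1973033)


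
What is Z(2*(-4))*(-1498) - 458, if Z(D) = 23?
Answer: -34912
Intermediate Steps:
Z(2*(-4))*(-1498) - 458 = 23*(-1498) - 458 = -34454 - 458 = -34912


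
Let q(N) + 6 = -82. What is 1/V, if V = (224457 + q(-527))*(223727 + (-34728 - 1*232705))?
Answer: -1/9806271514 ≈ -1.0198e-10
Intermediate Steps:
q(N) = -88 (q(N) = -6 - 82 = -88)
V = -9806271514 (V = (224457 - 88)*(223727 + (-34728 - 1*232705)) = 224369*(223727 + (-34728 - 232705)) = 224369*(223727 - 267433) = 224369*(-43706) = -9806271514)
1/V = 1/(-9806271514) = -1/9806271514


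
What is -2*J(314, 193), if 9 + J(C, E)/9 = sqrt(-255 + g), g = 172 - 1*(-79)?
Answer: 162 - 36*I ≈ 162.0 - 36.0*I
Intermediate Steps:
g = 251 (g = 172 + 79 = 251)
J(C, E) = -81 + 18*I (J(C, E) = -81 + 9*sqrt(-255 + 251) = -81 + 9*sqrt(-4) = -81 + 9*(2*I) = -81 + 18*I)
-2*J(314, 193) = -2*(-81 + 18*I) = 162 - 36*I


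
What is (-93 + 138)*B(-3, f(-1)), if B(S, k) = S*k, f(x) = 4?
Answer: -540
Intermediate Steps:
(-93 + 138)*B(-3, f(-1)) = (-93 + 138)*(-3*4) = 45*(-12) = -540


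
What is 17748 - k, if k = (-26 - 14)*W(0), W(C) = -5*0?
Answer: 17748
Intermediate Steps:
W(C) = 0
k = 0 (k = (-26 - 14)*0 = -40*0 = 0)
17748 - k = 17748 - 1*0 = 17748 + 0 = 17748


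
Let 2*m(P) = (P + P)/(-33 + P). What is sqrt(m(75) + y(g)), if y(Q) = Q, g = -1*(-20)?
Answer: sqrt(4270)/14 ≈ 4.6675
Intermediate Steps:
g = 20
m(P) = P/(-33 + P) (m(P) = ((P + P)/(-33 + P))/2 = ((2*P)/(-33 + P))/2 = (2*P/(-33 + P))/2 = P/(-33 + P))
sqrt(m(75) + y(g)) = sqrt(75/(-33 + 75) + 20) = sqrt(75/42 + 20) = sqrt(75*(1/42) + 20) = sqrt(25/14 + 20) = sqrt(305/14) = sqrt(4270)/14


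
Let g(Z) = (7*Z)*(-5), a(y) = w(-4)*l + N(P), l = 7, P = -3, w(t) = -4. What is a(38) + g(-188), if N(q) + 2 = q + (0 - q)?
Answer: 6550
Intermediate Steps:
N(q) = -2 (N(q) = -2 + (q + (0 - q)) = -2 + (q - q) = -2 + 0 = -2)
a(y) = -30 (a(y) = -4*7 - 2 = -28 - 2 = -30)
g(Z) = -35*Z
a(38) + g(-188) = -30 - 35*(-188) = -30 + 6580 = 6550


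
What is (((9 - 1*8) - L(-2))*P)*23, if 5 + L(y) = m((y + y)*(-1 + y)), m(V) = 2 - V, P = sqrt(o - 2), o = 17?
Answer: 368*sqrt(15) ≈ 1425.3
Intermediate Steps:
P = sqrt(15) (P = sqrt(17 - 2) = sqrt(15) ≈ 3.8730)
L(y) = -3 - 2*y*(-1 + y) (L(y) = -5 + (2 - (y + y)*(-1 + y)) = -5 + (2 - 2*y*(-1 + y)) = -3 - 2*y*(-1 + y))
(((9 - 1*8) - L(-2))*P)*23 = (((9 - 1*8) - (-3 - 2*(-2)*(-1 - 2)))*sqrt(15))*23 = (((9 - 8) - (-3 - 2*(-2)*(-3)))*sqrt(15))*23 = ((1 - (-3 - 12))*sqrt(15))*23 = ((1 - 1*(-15))*sqrt(15))*23 = ((1 + 15)*sqrt(15))*23 = (16*sqrt(15))*23 = 368*sqrt(15)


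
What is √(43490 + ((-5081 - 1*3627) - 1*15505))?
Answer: √19277 ≈ 138.84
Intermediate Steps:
√(43490 + ((-5081 - 1*3627) - 1*15505)) = √(43490 + ((-5081 - 3627) - 15505)) = √(43490 + (-8708 - 15505)) = √(43490 - 24213) = √19277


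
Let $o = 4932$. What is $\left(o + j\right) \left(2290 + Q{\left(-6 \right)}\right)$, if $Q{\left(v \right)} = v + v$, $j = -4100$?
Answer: $1895296$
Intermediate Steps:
$Q{\left(v \right)} = 2 v$
$\left(o + j\right) \left(2290 + Q{\left(-6 \right)}\right) = \left(4932 - 4100\right) \left(2290 + 2 \left(-6\right)\right) = 832 \left(2290 - 12\right) = 832 \cdot 2278 = 1895296$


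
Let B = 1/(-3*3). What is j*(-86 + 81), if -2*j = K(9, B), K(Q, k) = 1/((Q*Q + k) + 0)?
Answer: 45/1456 ≈ 0.030907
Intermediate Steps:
B = -1/9 (B = 1/(-9) = -1/9 ≈ -0.11111)
K(Q, k) = 1/(k + Q**2) (K(Q, k) = 1/((Q**2 + k) + 0) = 1/((k + Q**2) + 0) = 1/(k + Q**2))
j = -9/1456 (j = -1/(2*(-1/9 + 9**2)) = -1/(2*(-1/9 + 81)) = -1/(2*728/9) = -1/2*9/728 = -9/1456 ≈ -0.0061813)
j*(-86 + 81) = -9*(-86 + 81)/1456 = -9/1456*(-5) = 45/1456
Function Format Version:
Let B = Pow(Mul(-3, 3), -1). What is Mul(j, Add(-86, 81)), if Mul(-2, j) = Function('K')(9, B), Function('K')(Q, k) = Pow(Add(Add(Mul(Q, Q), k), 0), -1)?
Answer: Rational(45, 1456) ≈ 0.030907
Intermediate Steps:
B = Rational(-1, 9) (B = Pow(-9, -1) = Rational(-1, 9) ≈ -0.11111)
Function('K')(Q, k) = Pow(Add(k, Pow(Q, 2)), -1) (Function('K')(Q, k) = Pow(Add(Add(Pow(Q, 2), k), 0), -1) = Pow(Add(Add(k, Pow(Q, 2)), 0), -1) = Pow(Add(k, Pow(Q, 2)), -1))
j = Rational(-9, 1456) (j = Mul(Rational(-1, 2), Pow(Add(Rational(-1, 9), Pow(9, 2)), -1)) = Mul(Rational(-1, 2), Pow(Add(Rational(-1, 9), 81), -1)) = Mul(Rational(-1, 2), Pow(Rational(728, 9), -1)) = Mul(Rational(-1, 2), Rational(9, 728)) = Rational(-9, 1456) ≈ -0.0061813)
Mul(j, Add(-86, 81)) = Mul(Rational(-9, 1456), Add(-86, 81)) = Mul(Rational(-9, 1456), -5) = Rational(45, 1456)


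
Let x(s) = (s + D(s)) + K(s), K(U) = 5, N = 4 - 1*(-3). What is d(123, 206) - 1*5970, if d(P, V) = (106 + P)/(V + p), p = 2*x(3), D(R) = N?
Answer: -1408691/236 ≈ -5969.0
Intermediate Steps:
N = 7 (N = 4 + 3 = 7)
D(R) = 7
x(s) = 12 + s (x(s) = (s + 7) + 5 = (7 + s) + 5 = 12 + s)
p = 30 (p = 2*(12 + 3) = 2*15 = 30)
d(P, V) = (106 + P)/(30 + V) (d(P, V) = (106 + P)/(V + 30) = (106 + P)/(30 + V))
d(123, 206) - 1*5970 = (106 + 123)/(30 + 206) - 1*5970 = 229/236 - 5970 = -1408691/236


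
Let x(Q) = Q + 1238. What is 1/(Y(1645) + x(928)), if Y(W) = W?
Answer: 1/3811 ≈ 0.00026240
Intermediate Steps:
x(Q) = 1238 + Q
1/(Y(1645) + x(928)) = 1/(1645 + (1238 + 928)) = 1/(1645 + 2166) = 1/3811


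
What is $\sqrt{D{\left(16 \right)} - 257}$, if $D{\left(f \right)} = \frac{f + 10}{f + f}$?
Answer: $\frac{i \sqrt{4099}}{4} \approx 16.006 i$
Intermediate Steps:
$D{\left(f \right)} = \frac{10 + f}{2 f}$
$\sqrt{D{\left(16 \right)} - 257} = \sqrt{\frac{10 + 16}{2 \cdot 16} - 257} = \sqrt{\frac{1}{2} \cdot \frac{1}{16} \cdot 26 - 257} = \sqrt{\frac{13}{16} - 257} = \sqrt{- \frac{4099}{16}} = \frac{i \sqrt{4099}}{4}$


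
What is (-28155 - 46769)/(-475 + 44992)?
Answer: -74924/44517 ≈ -1.6830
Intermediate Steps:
(-28155 - 46769)/(-475 + 44992) = -74924/44517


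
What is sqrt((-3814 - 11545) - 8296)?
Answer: I*sqrt(23655) ≈ 153.8*I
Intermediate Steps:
sqrt((-3814 - 11545) - 8296) = sqrt(-15359 - 8296) = sqrt(-23655) = I*sqrt(23655)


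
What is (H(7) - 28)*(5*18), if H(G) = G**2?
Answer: 1890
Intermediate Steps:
(H(7) - 28)*(5*18) = (7**2 - 28)*(5*18) = (49 - 28)*90 = 21*90 = 1890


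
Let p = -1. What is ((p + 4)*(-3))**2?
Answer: 81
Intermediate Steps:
((p + 4)*(-3))**2 = ((-1 + 4)*(-3))**2 = (3*(-3))**2 = (-9)**2 = 81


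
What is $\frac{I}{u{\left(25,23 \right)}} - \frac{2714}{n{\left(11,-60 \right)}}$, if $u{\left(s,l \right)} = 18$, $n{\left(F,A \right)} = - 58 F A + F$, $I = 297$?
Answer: $\frac{21325}{1298} \approx 16.429$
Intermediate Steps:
$n{\left(F,A \right)} = F - 58 A F$ ($n{\left(F,A \right)} = - 58 A F + F = F - 58 A F$)
$\frac{I}{u{\left(25,23 \right)}} - \frac{2714}{n{\left(11,-60 \right)}} = \frac{297}{18} - \frac{2714}{11 \left(1 - -3480\right)} = 297 \cdot \frac{1}{18} - \frac{2714}{11 \left(1 + 3480\right)} = \frac{33}{2} - \frac{2714}{11 \cdot 3481} = \frac{33}{2} - \frac{2714}{38291} = \frac{33}{2} - \frac{46}{649} = \frac{21325}{1298}$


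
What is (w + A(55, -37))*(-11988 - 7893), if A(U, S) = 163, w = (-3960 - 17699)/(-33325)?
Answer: -108423697554/33325 ≈ -3.2535e+6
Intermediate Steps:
w = 21659/33325 (w = -21659*(-1/33325) = 21659/33325 ≈ 0.64993)
(w + A(55, -37))*(-11988 - 7893) = (21659/33325 + 163)*(-11988 - 7893) = (5453634/33325)*(-19881) = -108423697554/33325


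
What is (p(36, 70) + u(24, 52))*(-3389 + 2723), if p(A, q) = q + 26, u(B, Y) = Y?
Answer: -98568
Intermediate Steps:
p(A, q) = 26 + q
(p(36, 70) + u(24, 52))*(-3389 + 2723) = ((26 + 70) + 52)*(-3389 + 2723) = (96 + 52)*(-666) = 148*(-666) = -98568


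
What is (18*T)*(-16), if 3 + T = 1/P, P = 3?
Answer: 768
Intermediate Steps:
T = -8/3 (T = -3 + 1/3 = -3 + ⅓ = -8/3 ≈ -2.6667)
(18*T)*(-16) = (18*(-8/3))*(-16) = -48*(-16) = 768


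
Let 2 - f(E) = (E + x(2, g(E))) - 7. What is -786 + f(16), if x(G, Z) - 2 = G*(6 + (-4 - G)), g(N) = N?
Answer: -795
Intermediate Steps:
x(G, Z) = 2 + G*(2 - G) (x(G, Z) = 2 + G*(6 + (-4 - G)) = 2 + G*(2 - G))
f(E) = 7 - E (f(E) = 2 - ((E + (2 - 1*2² + 2*2)) - 7) = 2 - ((E + (2 - 1*4 + 4)) - 7) = 2 - ((E + (2 - 4 + 4)) - 7) = 2 - ((E + 2) - 7) = 2 - ((2 + E) - 7) = 2 - (-5 + E) = 2 + (5 - E) = 7 - E)
-786 + f(16) = -786 + (7 - 1*16) = -786 + (7 - 16) = -786 - 9 = -795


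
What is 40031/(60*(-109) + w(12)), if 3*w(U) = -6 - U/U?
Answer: -120093/19627 ≈ -6.1188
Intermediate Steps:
w(U) = -7/3 (w(U) = (-6 - U/U)/3 = (-6 - 1*1)/3 = (-6 - 1)/3 = (⅓)*(-7) = -7/3)
40031/(60*(-109) + w(12)) = 40031/(60*(-109) - 7/3) = 40031/(-6540 - 7/3) = 40031/(-19627/3) = 40031*(-3/19627) = -120093/19627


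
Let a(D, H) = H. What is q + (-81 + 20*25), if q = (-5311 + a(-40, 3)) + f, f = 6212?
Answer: 1323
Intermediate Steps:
q = 904 (q = (-5311 + 3) + 6212 = -5308 + 6212 = 904)
q + (-81 + 20*25) = 904 + (-81 + 20*25) = 904 + (-81 + 500) = 904 + 419 = 1323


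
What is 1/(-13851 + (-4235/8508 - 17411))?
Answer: -8508/265981331 ≈ -3.1987e-5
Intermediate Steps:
1/(-13851 + (-4235/8508 - 17411)) = 1/(-13851 - 148137023/8508) = 1/(-265981331/8508) = -8508/265981331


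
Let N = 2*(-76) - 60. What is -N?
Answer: 212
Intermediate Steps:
N = -212 (N = -152 - 60 = -212)
-N = -1*(-212) = 212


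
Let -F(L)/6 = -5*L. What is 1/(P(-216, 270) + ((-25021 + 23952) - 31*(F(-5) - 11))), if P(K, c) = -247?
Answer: 1/3675 ≈ 0.00027211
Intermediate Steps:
F(L) = 30*L (F(L) = -(-30)*L = 30*L)
1/(P(-216, 270) + ((-25021 + 23952) - 31*(F(-5) - 11))) = 1/(-247 + ((-25021 + 23952) - 31*(30*(-5) - 11))) = 1/(-247 + (-1069 - 31*(-150 - 11))) = 1/(-247 + (-1069 - 31*(-161))) = 1/(-247 + (-1069 + 4991)) = 1/(-247 + 3922) = 1/3675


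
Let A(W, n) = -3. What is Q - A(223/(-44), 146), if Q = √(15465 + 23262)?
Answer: 3 + 3*√4303 ≈ 199.79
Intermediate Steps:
Q = 3*√4303 (Q = √38727 = 3*√4303 ≈ 196.79)
Q - A(223/(-44), 146) = 3*√4303 - 1*(-3) = 3*√4303 + 3 = 3 + 3*√4303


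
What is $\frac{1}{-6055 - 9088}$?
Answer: $- \frac{1}{15143} \approx -6.6037 \cdot 10^{-5}$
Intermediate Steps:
$\frac{1}{-6055 - 9088} = \frac{1}{-15143} = - \frac{1}{15143}$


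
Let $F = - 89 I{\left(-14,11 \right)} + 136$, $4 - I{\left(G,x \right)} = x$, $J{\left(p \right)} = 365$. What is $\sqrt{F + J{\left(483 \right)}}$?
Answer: $2 \sqrt{281} \approx 33.526$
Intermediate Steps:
$I{\left(G,x \right)} = 4 - x$
$F = 759$ ($F = - 89 \left(4 - 11\right) + 136 = \left(-89\right) \left(-7\right) + 136 = 623 + 136 = 759$)
$\sqrt{F + J{\left(483 \right)}} = \sqrt{759 + 365} = \sqrt{1124} = 2 \sqrt{281}$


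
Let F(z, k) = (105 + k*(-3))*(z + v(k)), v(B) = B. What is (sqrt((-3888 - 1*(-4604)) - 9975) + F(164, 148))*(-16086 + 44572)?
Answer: -3012907248 + 28486*I*sqrt(9259) ≈ -3.0129e+9 + 2.741e+6*I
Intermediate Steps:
F(z, k) = (105 - 3*k)*(k + z) (F(z, k) = (105 + k*(-3))*(z + k) = (105 - 3*k)*(k + z))
(sqrt((-3888 - 1*(-4604)) - 9975) + F(164, 148))*(-16086 + 44572) = (sqrt((-3888 - 1*(-4604)) - 9975) + (-3*148**2 + 105*148 + 105*164 - 3*148*164))*(-16086 + 44572) = (sqrt((-3888 + 4604) - 9975) + (-3*21904 + 15540 + 17220 - 72816))*28486 = (sqrt(716 - 9975) + (-65712 + 15540 + 17220 - 72816))*28486 = (sqrt(-9259) - 105768)*28486 = (I*sqrt(9259) - 105768)*28486 = (-105768 + I*sqrt(9259))*28486 = -3012907248 + 28486*I*sqrt(9259)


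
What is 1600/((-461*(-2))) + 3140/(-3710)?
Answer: 152046/171031 ≈ 0.88900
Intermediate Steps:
1600/((-461*(-2))) + 3140/(-3710) = 1600/922 + 3140*(-1/3710) = 1600*(1/922) - 314/371 = 800/461 - 314/371 = 152046/171031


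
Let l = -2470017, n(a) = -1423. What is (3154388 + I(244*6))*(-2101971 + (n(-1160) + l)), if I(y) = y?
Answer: -14433008251172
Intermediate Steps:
(3154388 + I(244*6))*(-2101971 + (n(-1160) + l)) = (3154388 + 244*6)*(-2101971 + (-1423 - 2470017)) = (3154388 + 1464)*(-2101971 - 2471440) = 3155852*(-4573411) = -14433008251172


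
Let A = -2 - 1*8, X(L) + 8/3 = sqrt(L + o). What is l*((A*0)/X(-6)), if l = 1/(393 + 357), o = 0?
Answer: 0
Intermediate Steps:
l = 1/750 ≈ 0.0013333
X(L) = -8/3 + sqrt(L) (X(L) = -8/3 + sqrt(L + 0) = -8/3 + sqrt(L))
A = -10 (A = -2 - 8 = -10)
l*((A*0)/X(-6)) = ((-10*0)/(-8/3 + sqrt(-6)))/750 = (0/(-8/3 + I*sqrt(6)))/750 = (1/750)*0 = 0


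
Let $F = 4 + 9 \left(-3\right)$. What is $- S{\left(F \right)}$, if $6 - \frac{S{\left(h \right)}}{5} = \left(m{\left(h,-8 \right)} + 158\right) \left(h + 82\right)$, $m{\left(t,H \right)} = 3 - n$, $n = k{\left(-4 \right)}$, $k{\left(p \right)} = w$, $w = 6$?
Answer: $45695$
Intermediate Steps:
$k{\left(p \right)} = 6$
$n = 6$
$m{\left(t,H \right)} = -3$ ($m{\left(t,H \right)} = 3 - 6 = -3$)
$F = -23$ ($F = 4 - 27 = -23$)
$S{\left(h \right)} = -63520 - 775 h$ ($S{\left(h \right)} = 30 - 5 \left(-3 + 158\right) \left(h + 82\right) = 30 - 5 \cdot 155 \left(82 + h\right) = 30 - 5 \left(12710 + 155 h\right) = 30 - \left(63550 + 775 h\right) = -63520 - 775 h$)
$- S{\left(F \right)} = - (-63520 - -17825) = - (-63520 + 17825) = \left(-1\right) \left(-45695\right) = 45695$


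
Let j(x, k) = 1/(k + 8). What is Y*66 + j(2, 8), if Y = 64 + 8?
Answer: 76033/16 ≈ 4752.1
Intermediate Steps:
j(x, k) = 1/(8 + k)
Y = 72
Y*66 + j(2, 8) = 72*66 + 1/(8 + 8) = 4752 + 1/16 = 76033/16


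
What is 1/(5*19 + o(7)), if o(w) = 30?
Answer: 1/125 ≈ 0.0080000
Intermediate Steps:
1/(5*19 + o(7)) = 1/(5*19 + 30) = 1/(95 + 30) = 1/125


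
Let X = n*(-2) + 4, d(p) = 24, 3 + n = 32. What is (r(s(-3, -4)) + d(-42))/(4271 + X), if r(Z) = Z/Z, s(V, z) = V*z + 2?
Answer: 25/4217 ≈ 0.0059284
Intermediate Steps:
n = 29 (n = -3 + 32 = 29)
s(V, z) = 2 + V*z
X = -54 (X = 29*(-2) + 4 = -58 + 4 = -54)
r(Z) = 1
(r(s(-3, -4)) + d(-42))/(4271 + X) = (1 + 24)/(4271 - 54) = 25/4217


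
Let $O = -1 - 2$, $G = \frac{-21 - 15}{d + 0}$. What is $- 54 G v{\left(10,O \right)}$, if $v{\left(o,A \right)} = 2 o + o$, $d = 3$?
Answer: $19440$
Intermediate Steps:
$G = -12$ ($G = \frac{-21 - 15}{3 + 0} = - \frac{36}{3} = \left(-36\right) \frac{1}{3} = -12$)
$O = -3$
$v{\left(o,A \right)} = 3 o$
$- 54 G v{\left(10,O \right)} = \left(-54\right) \left(-12\right) 3 \cdot 10 = 648 \cdot 30 = 19440$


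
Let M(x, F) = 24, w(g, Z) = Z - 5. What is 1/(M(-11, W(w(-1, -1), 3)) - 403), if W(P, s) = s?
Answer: -1/379 ≈ -0.0026385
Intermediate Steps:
w(g, Z) = -5 + Z
1/(M(-11, W(w(-1, -1), 3)) - 403) = 1/(24 - 403) = 1/(-379) = -1/379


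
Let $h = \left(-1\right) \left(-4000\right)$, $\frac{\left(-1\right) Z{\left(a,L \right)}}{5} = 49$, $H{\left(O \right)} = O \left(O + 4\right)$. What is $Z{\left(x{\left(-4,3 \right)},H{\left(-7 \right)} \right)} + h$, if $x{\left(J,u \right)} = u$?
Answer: $3755$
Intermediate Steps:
$H{\left(O \right)} = O \left(4 + O\right)$
$Z{\left(a,L \right)} = -245$ ($Z{\left(a,L \right)} = \left(-5\right) 49 = -245$)
$h = 4000$
$Z{\left(x{\left(-4,3 \right)},H{\left(-7 \right)} \right)} + h = -245 + 4000 = 3755$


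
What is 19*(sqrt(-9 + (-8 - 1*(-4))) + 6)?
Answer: 114 + 19*I*sqrt(13) ≈ 114.0 + 68.505*I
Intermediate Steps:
19*(sqrt(-9 + (-8 - 1*(-4))) + 6) = 19*(sqrt(-9 + (-8 + 4)) + 6) = 19*(sqrt(-9 - 4) + 6) = 19*(sqrt(-13) + 6) = 19*(I*sqrt(13) + 6) = 19*(6 + I*sqrt(13)) = 114 + 19*I*sqrt(13)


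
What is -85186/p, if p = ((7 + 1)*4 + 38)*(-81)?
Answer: 42593/2835 ≈ 15.024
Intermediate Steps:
p = -5670 (p = (8*4 + 38)*(-81) = (32 + 38)*(-81) = 70*(-81) = -5670)
-85186/p = -85186/(-5670) = -85186*(-1/5670) = 42593/2835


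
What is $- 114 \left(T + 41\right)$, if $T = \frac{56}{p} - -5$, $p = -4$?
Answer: $-3648$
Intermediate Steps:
$T = -9$ ($T = \frac{56}{-4} - -5 = 56 \left(- \frac{1}{4}\right) + 5 = -14 + 5 = -9$)
$- 114 \left(T + 41\right) = - 114 \left(-9 + 41\right) = \left(-114\right) 32 = -3648$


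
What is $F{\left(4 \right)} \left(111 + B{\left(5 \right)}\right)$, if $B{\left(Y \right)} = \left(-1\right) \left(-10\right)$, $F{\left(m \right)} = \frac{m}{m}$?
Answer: $121$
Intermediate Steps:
$F{\left(m \right)} = 1$
$B{\left(Y \right)} = 10$
$F{\left(4 \right)} \left(111 + B{\left(5 \right)}\right) = 1 \left(111 + 10\right) = 1 \cdot 121 = 121$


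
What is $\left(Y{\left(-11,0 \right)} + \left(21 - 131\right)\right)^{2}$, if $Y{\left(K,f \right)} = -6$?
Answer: $13456$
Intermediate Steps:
$\left(Y{\left(-11,0 \right)} + \left(21 - 131\right)\right)^{2} = \left(-6 + \left(21 - 131\right)\right)^{2} = \left(-6 - 110\right)^{2} = \left(-116\right)^{2} = 13456$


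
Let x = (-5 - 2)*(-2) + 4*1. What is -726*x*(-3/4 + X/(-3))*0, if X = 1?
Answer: 0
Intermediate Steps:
x = 18 (x = -7*(-2) + 4 = 14 + 4 = 18)
-726*x*(-3/4 + X/(-3))*0 = -13068*(-3/4 + 1/(-3))*0 = -13068*(-3*¼ + 1*(-⅓))*0 = -13068*(-¾ - ⅓)*0 = -13068*(-13/12*0) = -13068*0 = -726*0 = 0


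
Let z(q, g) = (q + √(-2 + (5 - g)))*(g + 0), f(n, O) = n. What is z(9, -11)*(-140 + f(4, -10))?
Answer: 13464 + 1496*√14 ≈ 19062.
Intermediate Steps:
z(q, g) = g*(q + √(3 - g)) (z(q, g) = (q + √(3 - g))*g = g*(q + √(3 - g)))
z(9, -11)*(-140 + f(4, -10)) = (-11*(9 + √(3 - 1*(-11))))*(-140 + 4) = -11*(9 + √(3 + 11))*(-136) = -11*(9 + √14)*(-136) = (-99 - 11*√14)*(-136) = 13464 + 1496*√14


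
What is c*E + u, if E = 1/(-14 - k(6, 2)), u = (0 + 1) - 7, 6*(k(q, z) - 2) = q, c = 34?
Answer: -8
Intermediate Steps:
k(q, z) = 2 + q/6
u = -6 (u = 1 - 7 = -6)
E = -1/17 (E = 1/(-14 - (2 + (1/6)*6)) = 1/(-14 - (2 + 1)) = 1/(-14 - 1*3) = 1/(-14 - 3) = 1/(-17) = -1/17 ≈ -0.058824)
c*E + u = 34*(-1/17) - 6 = -2 - 6 = -8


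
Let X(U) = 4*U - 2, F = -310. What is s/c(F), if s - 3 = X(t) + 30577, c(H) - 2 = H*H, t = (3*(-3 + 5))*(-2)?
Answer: 15265/48051 ≈ 0.31768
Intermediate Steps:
t = -12 (t = (3*2)*(-2) = 6*(-2) = -12)
c(H) = 2 + H² (c(H) = 2 + H*H = 2 + H²)
X(U) = -2 + 4*U
s = 30530 (s = 3 + ((-2 + 4*(-12)) + 30577) = 3 + ((-2 - 48) + 30577) = 3 + (-50 + 30577) = 3 + 30527 = 30530)
s/c(F) = 30530/(2 + (-310)²) = 30530/(2 + 96100) = 30530/96102 = 30530*(1/96102) = 15265/48051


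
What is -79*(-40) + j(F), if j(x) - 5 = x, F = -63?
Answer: 3102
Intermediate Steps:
j(x) = 5 + x
-79*(-40) + j(F) = -79*(-40) + (5 - 63) = 3160 - 58 = 3102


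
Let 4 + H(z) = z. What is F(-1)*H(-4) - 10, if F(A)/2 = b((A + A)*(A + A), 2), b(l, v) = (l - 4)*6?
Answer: -10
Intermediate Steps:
H(z) = -4 + z
b(l, v) = -24 + 6*l (b(l, v) = (-4 + l)*6 = -24 + 6*l)
F(A) = -48 + 48*A² (F(A) = 2*(-24 + 6*((A + A)*(A + A))) = 2*(-24 + 6*((2*A)*(2*A))) = 2*(-24 + 6*(4*A²)) = 2*(-24 + 24*A²) = -48 + 48*A²)
F(-1)*H(-4) - 10 = (-48 + 48*(-1)²)*(-4 - 4) - 10 = (-48 + 48*1)*(-8) - 10 = (-48 + 48)*(-8) - 10 = 0*(-8) - 10 = 0 - 10 = -10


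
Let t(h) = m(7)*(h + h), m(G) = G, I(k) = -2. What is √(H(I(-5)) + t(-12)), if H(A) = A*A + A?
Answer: I*√166 ≈ 12.884*I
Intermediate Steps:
t(h) = 14*h (t(h) = 7*(h + h) = 7*(2*h) = 14*h)
H(A) = A + A² (H(A) = A² + A = A + A²)
√(H(I(-5)) + t(-12)) = √(-2*(1 - 2) + 14*(-12)) = √(-2*(-1) - 168) = √(2 - 168) = √(-166) = I*√166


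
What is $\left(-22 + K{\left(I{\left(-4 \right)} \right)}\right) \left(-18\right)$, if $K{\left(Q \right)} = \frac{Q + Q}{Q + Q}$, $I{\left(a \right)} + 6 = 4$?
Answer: $378$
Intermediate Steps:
$I{\left(a \right)} = -2$ ($I{\left(a \right)} = -6 + 4 = -2$)
$K{\left(Q \right)} = 1$ ($K{\left(Q \right)} = \frac{2 Q}{2 Q} = 2 Q \frac{1}{2 Q} = 1$)
$\left(-22 + K{\left(I{\left(-4 \right)} \right)}\right) \left(-18\right) = \left(-22 + 1\right) \left(-18\right) = \left(-21\right) \left(-18\right) = 378$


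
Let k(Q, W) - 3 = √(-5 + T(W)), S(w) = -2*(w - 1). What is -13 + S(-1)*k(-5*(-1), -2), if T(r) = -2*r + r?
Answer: -1 + 4*I*√3 ≈ -1.0 + 6.9282*I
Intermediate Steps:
T(r) = -r
S(w) = 2 - 2*w (S(w) = -2*(-1 + w) = 2 - 2*w)
k(Q, W) = 3 + √(-5 - W)
-13 + S(-1)*k(-5*(-1), -2) = -13 + (2 - 2*(-1))*(3 + √(-5 - 1*(-2))) = -13 + (2 + 2)*(3 + √(-5 + 2)) = -13 + 4*(3 + √(-3)) = -13 + 4*(3 + I*√3) = -13 + (12 + 4*I*√3) = -1 + 4*I*√3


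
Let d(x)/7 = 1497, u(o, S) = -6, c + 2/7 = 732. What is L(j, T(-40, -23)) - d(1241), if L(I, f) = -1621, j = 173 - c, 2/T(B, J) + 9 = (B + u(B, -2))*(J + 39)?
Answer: -12100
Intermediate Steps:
c = 5122/7 (c = -2/7 + 732 = 5122/7 ≈ 731.71)
d(x) = 10479 (d(x) = 7*1497 = 10479)
T(B, J) = 2/(-9 + (-6 + B)*(39 + J)) (T(B, J) = 2/(-9 + (B - 6)*(J + 39)) = 2/(-9 + (-6 + B)*(39 + J)))
j = -3911/7 (j = 173 - 1*5122/7 = 173 - 5122/7 = -3911/7 ≈ -558.71)
L(j, T(-40, -23)) - d(1241) = -1621 - 1*10479 = -1621 - 10479 = -12100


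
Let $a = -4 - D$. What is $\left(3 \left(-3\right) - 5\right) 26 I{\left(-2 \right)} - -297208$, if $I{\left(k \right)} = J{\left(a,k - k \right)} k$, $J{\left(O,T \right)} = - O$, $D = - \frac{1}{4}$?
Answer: $299938$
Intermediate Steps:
$D = - \frac{1}{4}$ ($D = \left(-1\right) \frac{1}{4} = - \frac{1}{4} \approx -0.25$)
$a = - \frac{15}{4}$ ($a = -4 - - \frac{1}{4} = -4 + \frac{1}{4} = - \frac{15}{4} \approx -3.75$)
$I{\left(k \right)} = \frac{15 k}{4}$ ($I{\left(k \right)} = \left(-1\right) \left(- \frac{15}{4}\right) k = \frac{15 k}{4}$)
$\left(3 \left(-3\right) - 5\right) 26 I{\left(-2 \right)} - -297208 = \left(3 \left(-3\right) - 5\right) 26 \cdot \frac{15}{4} \left(-2\right) - -297208 = \left(-9 - 5\right) 26 \left(- \frac{15}{2}\right) + 297208 = \left(-14\right) 26 \left(- \frac{15}{2}\right) + 297208 = \left(-364\right) \left(- \frac{15}{2}\right) + 297208 = 2730 + 297208 = 299938$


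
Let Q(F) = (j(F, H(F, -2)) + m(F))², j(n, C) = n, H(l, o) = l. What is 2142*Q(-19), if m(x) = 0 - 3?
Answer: 1036728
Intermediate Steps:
m(x) = -3
Q(F) = (-3 + F)² (Q(F) = (F - 3)² = (-3 + F)²)
2142*Q(-19) = 2142*(-3 - 19)² = 2142*(-22)² = 2142*484 = 1036728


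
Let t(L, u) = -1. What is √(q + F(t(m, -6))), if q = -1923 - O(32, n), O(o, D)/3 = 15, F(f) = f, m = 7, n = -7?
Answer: I*√1969 ≈ 44.373*I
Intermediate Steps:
O(o, D) = 45 (O(o, D) = 3*15 = 45)
q = -1968 (q = -1923 - 1*45 = -1923 - 45 = -1968)
√(q + F(t(m, -6))) = √(-1968 - 1) = √(-1969) = I*√1969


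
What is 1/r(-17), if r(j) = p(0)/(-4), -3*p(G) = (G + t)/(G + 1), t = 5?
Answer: 12/5 ≈ 2.4000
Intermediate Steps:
p(G) = -(5 + G)/(3*(1 + G)) (p(G) = -(G + 5)/(3*(G + 1)) = -(5 + G)/(3*(1 + G)))
r(j) = 5/12 (r(j) = ((-5 - 1*0)/(3*(1 + 0)))/(-4) = ((1/3)*(-5 + 0)/1)*(-1/4) = ((1/3)*1*(-5))*(-1/4) = -5/3*(-1/4) = 5/12)
1/r(-17) = 1/(5/12) = 12/5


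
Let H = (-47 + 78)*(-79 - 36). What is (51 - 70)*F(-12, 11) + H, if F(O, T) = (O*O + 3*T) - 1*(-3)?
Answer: -6985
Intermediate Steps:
F(O, T) = 3 + O² + 3*T (F(O, T) = (O² + 3*T) + 3 = 3 + O² + 3*T)
H = -3565 (H = 31*(-115) = -3565)
(51 - 70)*F(-12, 11) + H = (51 - 70)*(3 + (-12)² + 3*11) - 3565 = -19*(3 + 144 + 33) - 3565 = -19*180 - 3565 = -3420 - 3565 = -6985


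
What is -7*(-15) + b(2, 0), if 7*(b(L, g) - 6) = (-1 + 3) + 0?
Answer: 779/7 ≈ 111.29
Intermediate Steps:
b(L, g) = 44/7 (b(L, g) = 6 + ((-1 + 3) + 0)/7 = 6 + (2 + 0)/7 = 6 + (1/7)*2 = 6 + 2/7 = 44/7)
-7*(-15) + b(2, 0) = -7*(-15) + 44/7 = 105 + 44/7 = 779/7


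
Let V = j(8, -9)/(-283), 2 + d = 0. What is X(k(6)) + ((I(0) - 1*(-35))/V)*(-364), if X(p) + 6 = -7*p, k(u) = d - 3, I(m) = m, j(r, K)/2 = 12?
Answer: 901529/6 ≈ 1.5025e+5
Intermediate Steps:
d = -2 (d = -2 + 0 = -2)
j(r, K) = 24 (j(r, K) = 2*12 = 24)
V = -24/283 (V = 24/(-283) = 24*(-1/283) = -24/283 ≈ -0.084806)
k(u) = -5 (k(u) = -2 - 3 = -5)
X(p) = -6 - 7*p
X(k(6)) + ((I(0) - 1*(-35))/V)*(-364) = (-6 - 7*(-5)) + ((0 - 1*(-35))/(-24/283))*(-364) = (-6 + 35) + ((0 + 35)*(-283/24))*(-364) = 29 + (35*(-283/24))*(-364) = 29 - 9905/24*(-364) = 29 + 901355/6 = 901529/6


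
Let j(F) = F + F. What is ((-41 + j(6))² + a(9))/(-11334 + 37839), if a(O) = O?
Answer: 170/5301 ≈ 0.032069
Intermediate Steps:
j(F) = 2*F
((-41 + j(6))² + a(9))/(-11334 + 37839) = ((-41 + 2*6)² + 9)/(-11334 + 37839) = ((-41 + 12)² + 9)/26505 = ((-29)² + 9)*(1/26505) = (841 + 9)*(1/26505) = 850*(1/26505) = 170/5301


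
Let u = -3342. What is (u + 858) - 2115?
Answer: -4599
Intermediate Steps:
(u + 858) - 2115 = (-3342 + 858) - 2115 = -2484 - 2115 = -4599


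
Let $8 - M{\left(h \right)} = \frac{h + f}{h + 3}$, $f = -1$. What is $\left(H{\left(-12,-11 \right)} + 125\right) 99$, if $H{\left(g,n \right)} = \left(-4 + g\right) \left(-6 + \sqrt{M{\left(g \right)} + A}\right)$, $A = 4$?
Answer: $21879 - 528 \sqrt{95} \approx 16733.0$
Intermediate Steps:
$M{\left(h \right)} = 8 - \frac{-1 + h}{3 + h}$ ($M{\left(h \right)} = 8 - \frac{h - 1}{h + 3} = 8 - \frac{-1 + h}{3 + h}$)
$H{\left(g,n \right)} = \left(-6 + \sqrt{4 + \frac{25 + 7 g}{3 + g}}\right) \left(-4 + g\right)$ ($H{\left(g,n \right)} = \left(-4 + g\right) \left(-6 + \sqrt{\frac{25 + 7 g}{3 + g} + 4}\right) = \left(-4 + g\right) \left(-6 + \sqrt{4 + \frac{25 + 7 g}{3 + g}}\right) = \left(-6 + \sqrt{4 + \frac{25 + 7 g}{3 + g}}\right) \left(-4 + g\right)$)
$\left(H{\left(-12,-11 \right)} + 125\right) 99 = \left(\left(24 - -72 - 4 \sqrt{\frac{37 + 11 \left(-12\right)}{3 - 12}} - 12 \sqrt{\frac{37 + 11 \left(-12\right)}{3 - 12}}\right) + 125\right) 99 = \left(\left(24 + 72 - 4 \sqrt{\frac{37 - 132}{-9}} - 12 \sqrt{\frac{37 - 132}{-9}}\right) + 125\right) 99 = \left(\left(24 + 72 - 4 \sqrt{\left(- \frac{1}{9}\right) \left(-95\right)} - 12 \sqrt{\left(- \frac{1}{9}\right) \left(-95\right)}\right) + 125\right) 99 = \left(\left(24 + 72 - 4 \sqrt{\frac{95}{9}} - 12 \sqrt{\frac{95}{9}}\right) + 125\right) 99 = \left(\left(24 + 72 - 4 \frac{\sqrt{95}}{3} - 12 \frac{\sqrt{95}}{3}\right) + 125\right) 99 = \left(\left(24 + 72 - \frac{4 \sqrt{95}}{3} - 4 \sqrt{95}\right) + 125\right) 99 = \left(\left(96 - \frac{16 \sqrt{95}}{3}\right) + 125\right) 99 = \left(221 - \frac{16 \sqrt{95}}{3}\right) 99 = 21879 - 528 \sqrt{95}$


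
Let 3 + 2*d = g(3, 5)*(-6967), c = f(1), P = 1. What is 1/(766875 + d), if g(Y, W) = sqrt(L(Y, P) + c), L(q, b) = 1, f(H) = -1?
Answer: 2/1533747 ≈ 1.3040e-6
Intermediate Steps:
c = -1
g(Y, W) = 0 (g(Y, W) = sqrt(1 - 1) = sqrt(0) = 0)
d = -3/2 (d = -3/2 + (0*(-6967))/2 = -3/2 + (1/2)*0 = -3/2 + 0 = -3/2 ≈ -1.5000)
1/(766875 + d) = 1/(766875 - 3/2) = 1/(1533747/2) = 2/1533747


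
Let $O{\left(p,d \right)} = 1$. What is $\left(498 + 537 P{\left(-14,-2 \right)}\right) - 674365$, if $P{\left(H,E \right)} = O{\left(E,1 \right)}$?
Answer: $-673330$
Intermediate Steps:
$P{\left(H,E \right)} = 1$
$\left(498 + 537 P{\left(-14,-2 \right)}\right) - 674365 = \left(498 + 537 \cdot 1\right) - 674365 = \left(498 + 537\right) - 674365 = 1035 - 674365 = -673330$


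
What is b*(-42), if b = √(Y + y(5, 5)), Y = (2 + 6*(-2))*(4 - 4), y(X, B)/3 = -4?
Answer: -84*I*√3 ≈ -145.49*I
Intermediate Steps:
y(X, B) = -12 (y(X, B) = 3*(-4) = -12)
Y = 0 (Y = (2 - 12)*0 = -10*0 = 0)
b = 2*I*√3 (b = √(0 - 12) = √(-12) = 2*I*√3 ≈ 3.4641*I)
b*(-42) = (2*I*√3)*(-42) = -84*I*√3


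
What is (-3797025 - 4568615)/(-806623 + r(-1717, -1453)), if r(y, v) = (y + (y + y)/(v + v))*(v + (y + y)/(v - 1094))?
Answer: -2063965681416/415511896013 ≈ -4.9673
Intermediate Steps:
r(y, v) = (v + 2*y/(-1094 + v))*(y + y/v) (r(y, v) = (y + (2*y)/((2*v)))*(v + (2*y)/(-1094 + v)) = (y + (2*y)*(1/(2*v)))*(v + 2*y/(-1094 + v)) = (y + y/v)*(v + 2*y/(-1094 + v)) = (v + 2*y/(-1094 + v))*(y + y/v))
(-3797025 - 4568615)/(-806623 + r(-1717, -1453)) = (-3797025 - 4568615)/(-806623 - 1717*((-1453)³ - 1094*(-1453) - 1093*(-1453)² + 2*(-1717) + 2*(-1453)*(-1717))/(-1453*(-1094 - 1453))) = -8365640/(-806623 - 1717*(-1/1453)*(-3067586677 + 1589582 - 1093*2111209 - 3434 + 4989602)/(-2547)) = -8365640/(-806623 - 1717*(-1/1453)*(-1/2547)*(-3067586677 + 1589582 - 2307551437 - 3434 + 4989602)) = -8365640/(-806623 - 1717*(-1/1453)*(-1/2547)*(-5368562364)) = -8365640/(-806623 + 3072607192996/1233597) = -8365640/2077559480065/1233597 = -8365640*1233597/2077559480065 = -2063965681416/415511896013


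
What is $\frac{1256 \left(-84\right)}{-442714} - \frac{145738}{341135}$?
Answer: $- \frac{14264572946}{75512620195} \approx -0.1889$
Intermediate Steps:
$\frac{1256 \left(-84\right)}{-442714} - \frac{145738}{341135} = \left(-105504\right) \left(- \frac{1}{442714}\right) - \frac{145738}{341135} = \frac{52752}{221357} - \frac{145738}{341135} = - \frac{14264572946}{75512620195}$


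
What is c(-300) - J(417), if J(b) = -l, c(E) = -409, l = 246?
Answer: -163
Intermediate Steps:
J(b) = -246 (J(b) = -1*246 = -246)
c(-300) - J(417) = -409 - 1*(-246) = -409 + 246 = -163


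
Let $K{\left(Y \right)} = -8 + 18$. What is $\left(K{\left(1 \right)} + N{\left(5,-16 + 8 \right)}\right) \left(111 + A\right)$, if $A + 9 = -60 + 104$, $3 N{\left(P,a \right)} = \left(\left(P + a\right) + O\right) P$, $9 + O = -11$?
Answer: $- \frac{12410}{3} \approx -4136.7$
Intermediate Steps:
$O = -20$ ($O = -9 - 11 = -20$)
$N{\left(P,a \right)} = \frac{P \left(-20 + P + a\right)}{3}$ ($N{\left(P,a \right)} = \frac{\left(\left(P + a\right) - 20\right) P}{3} = \frac{\left(-20 + P + a\right) P}{3} = \frac{P \left(-20 + P + a\right)}{3}$)
$K{\left(Y \right)} = 10$
$A = 35$ ($A = -9 + \left(-60 + 104\right) = -9 + 44 = 35$)
$\left(K{\left(1 \right)} + N{\left(5,-16 + 8 \right)}\right) \left(111 + A\right) = \left(10 + \frac{1}{3} \cdot 5 \left(-20 + 5 + \left(-16 + 8\right)\right)\right) \left(111 + 35\right) = \left(10 + \frac{1}{3} \cdot 5 \left(-20 + 5 - 8\right)\right) 146 = \left(10 + \frac{1}{3} \cdot 5 \left(-23\right)\right) 146 = \left(10 - \frac{115}{3}\right) 146 = \left(- \frac{85}{3}\right) 146 = - \frac{12410}{3}$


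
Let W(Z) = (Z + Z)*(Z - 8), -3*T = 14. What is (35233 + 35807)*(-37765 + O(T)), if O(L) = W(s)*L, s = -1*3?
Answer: -2704705920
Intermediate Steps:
T = -14/3 (T = -⅓*14 = -14/3 ≈ -4.6667)
s = -3
W(Z) = 2*Z*(-8 + Z) (W(Z) = (2*Z)*(-8 + Z) = 2*Z*(-8 + Z))
O(L) = 66*L (O(L) = (2*(-3)*(-8 - 3))*L = (2*(-3)*(-11))*L = 66*L)
(35233 + 35807)*(-37765 + O(T)) = (35233 + 35807)*(-37765 + 66*(-14/3)) = 71040*(-37765 - 308) = 71040*(-38073) = -2704705920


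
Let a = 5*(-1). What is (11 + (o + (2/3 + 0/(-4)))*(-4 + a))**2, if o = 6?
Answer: 2401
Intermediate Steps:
a = -5
(11 + (o + (2/3 + 0/(-4)))*(-4 + a))**2 = (11 + (6 + (2/3 + 0/(-4)))*(-4 - 5))**2 = (11 + (6 + (2*(1/3) + 0*(-1/4)))*(-9))**2 = (11 + (6 + (2/3 + 0))*(-9))**2 = (11 + (6 + 2/3)*(-9))**2 = (11 + (20/3)*(-9))**2 = (11 - 60)**2 = (-49)**2 = 2401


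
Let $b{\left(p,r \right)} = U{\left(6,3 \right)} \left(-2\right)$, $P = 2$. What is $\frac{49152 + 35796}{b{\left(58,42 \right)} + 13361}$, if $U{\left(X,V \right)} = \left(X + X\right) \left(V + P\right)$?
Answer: $\frac{84948}{13241} \approx 6.4155$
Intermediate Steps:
$U{\left(X,V \right)} = 2 X \left(2 + V\right)$ ($U{\left(X,V \right)} = \left(X + X\right) \left(V + 2\right) = 2 X \left(2 + V\right)$)
$b{\left(p,r \right)} = -120$ ($b{\left(p,r \right)} = 2 \cdot 6 \left(2 + 3\right) \left(-2\right) = 2 \cdot 6 \cdot 5 \left(-2\right) = 60 \left(-2\right) = -120$)
$\frac{49152 + 35796}{b{\left(58,42 \right)} + 13361} = \frac{49152 + 35796}{-120 + 13361} = \frac{84948}{13241}$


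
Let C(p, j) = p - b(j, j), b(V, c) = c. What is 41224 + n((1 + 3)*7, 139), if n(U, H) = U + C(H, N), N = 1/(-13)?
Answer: 538084/13 ≈ 41391.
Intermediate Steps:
N = -1/13 ≈ -0.076923
C(p, j) = p - j
n(U, H) = 1/13 + H + U (n(U, H) = U + (H - 1*(-1/13)) = U + (H + 1/13) = U + (1/13 + H) = 1/13 + H + U)
41224 + n((1 + 3)*7, 139) = 41224 + (1/13 + 139 + (1 + 3)*7) = 41224 + (1/13 + 139 + 4*7) = 41224 + (1/13 + 139 + 28) = 41224 + 2172/13 = 538084/13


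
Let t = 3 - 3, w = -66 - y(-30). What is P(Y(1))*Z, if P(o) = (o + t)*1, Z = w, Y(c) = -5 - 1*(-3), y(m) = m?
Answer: 72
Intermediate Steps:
Y(c) = -2 (Y(c) = -5 + 3 = -2)
w = -36 (w = -66 - 1*(-30) = -66 + 30 = -36)
Z = -36
t = 0
P(o) = o (P(o) = (o + 0)*1 = o*1 = o)
P(Y(1))*Z = -2*(-36) = 72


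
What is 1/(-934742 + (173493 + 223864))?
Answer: -1/537385 ≈ -1.8609e-6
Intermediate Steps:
1/(-934742 + (173493 + 223864)) = 1/(-934742 + 397357) = 1/(-537385) = -1/537385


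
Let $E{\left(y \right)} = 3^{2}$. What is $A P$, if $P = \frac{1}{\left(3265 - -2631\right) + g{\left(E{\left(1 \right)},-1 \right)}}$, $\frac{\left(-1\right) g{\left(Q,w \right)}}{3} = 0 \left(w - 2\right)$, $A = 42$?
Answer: $\frac{21}{2948} \approx 0.0071235$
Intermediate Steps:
$E{\left(y \right)} = 9$
$g{\left(Q,w \right)} = 0$ ($g{\left(Q,w \right)} = - 3 \cdot 0 \left(w - 2\right) = - 3 \cdot 0 \left(-2 + w\right) = \left(-3\right) 0 = 0$)
$P = \frac{1}{5896}$ ($P = \frac{1}{\left(3265 - -2631\right) + 0} = \frac{1}{\left(3265 + 2631\right) + 0} = \frac{1}{5896 + 0} = \frac{1}{5896} \approx 0.00016961$)
$A P = 42 \cdot \frac{1}{5896} = \frac{21}{2948}$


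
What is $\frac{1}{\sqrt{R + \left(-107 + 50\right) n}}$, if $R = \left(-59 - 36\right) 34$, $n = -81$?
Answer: $\frac{\sqrt{1387}}{1387} \approx 0.026851$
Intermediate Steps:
$R = -3230$ ($R = \left(-95\right) 34 = -3230$)
$\frac{1}{\sqrt{R + \left(-107 + 50\right) n}} = \frac{1}{\sqrt{-3230 + \left(-107 + 50\right) \left(-81\right)}} = \frac{1}{\sqrt{-3230 - -4617}} = \frac{1}{\sqrt{-3230 + 4617}} = \frac{1}{\sqrt{1387}} = \frac{\sqrt{1387}}{1387}$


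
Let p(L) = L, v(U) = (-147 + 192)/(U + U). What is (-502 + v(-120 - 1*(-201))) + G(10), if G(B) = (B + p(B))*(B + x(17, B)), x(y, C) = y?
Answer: 689/18 ≈ 38.278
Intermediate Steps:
v(U) = 45/(2*U) (v(U) = 45/((2*U)) = 45*(1/(2*U)) = 45/(2*U))
G(B) = 2*B*(17 + B) (G(B) = (B + B)*(B + 17) = (2*B)*(17 + B) = 2*B*(17 + B))
(-502 + v(-120 - 1*(-201))) + G(10) = (-502 + 45/(2*(-120 - 1*(-201)))) + 2*10*(17 + 10) = (-502 + 45/(2*(-120 + 201))) + 2*10*27 = (-502 + (45/2)/81) + 540 = (-502 + (45/2)*(1/81)) + 540 = (-502 + 5/18) + 540 = -9031/18 + 540 = 689/18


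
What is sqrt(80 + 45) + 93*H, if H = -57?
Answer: -5301 + 5*sqrt(5) ≈ -5289.8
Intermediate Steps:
sqrt(80 + 45) + 93*H = sqrt(80 + 45) + 93*(-57) = sqrt(125) - 5301 = 5*sqrt(5) - 5301 = -5301 + 5*sqrt(5)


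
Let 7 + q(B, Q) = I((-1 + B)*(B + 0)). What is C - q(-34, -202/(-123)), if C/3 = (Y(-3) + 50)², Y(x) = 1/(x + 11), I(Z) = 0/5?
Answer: 482851/64 ≈ 7544.5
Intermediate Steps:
I(Z) = 0 (I(Z) = 0*(⅕) = 0)
q(B, Q) = -7 (q(B, Q) = -7 + 0 = -7)
Y(x) = 1/(11 + x)
C = 482403/64 (C = 3*(1/(11 - 3) + 50)² = 3*(1/8 + 50)² = 3*(⅛ + 50)² = 3*(401/8)² = 3*(160801/64) = 482403/64 ≈ 7537.5)
C - q(-34, -202/(-123)) = 482403/64 - 1*(-7) = 482403/64 + 7 = 482851/64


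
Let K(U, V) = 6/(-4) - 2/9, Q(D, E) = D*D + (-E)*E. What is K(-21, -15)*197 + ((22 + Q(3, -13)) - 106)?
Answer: -10499/18 ≈ -583.28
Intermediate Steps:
Q(D, E) = D² - E²
K(U, V) = -31/18 (K(U, V) = 6*(-¼) - 2*⅑ = -3/2 - 2/9 = -31/18)
K(-21, -15)*197 + ((22 + Q(3, -13)) - 106) = -31/18*197 + ((22 + (3² - 1*(-13)²)) - 106) = -6107/18 + ((22 + (9 - 1*169)) - 106) = -6107/18 + ((22 + (9 - 169)) - 106) = -6107/18 + ((22 - 160) - 106) = -6107/18 + (-138 - 106) = -6107/18 - 244 = -10499/18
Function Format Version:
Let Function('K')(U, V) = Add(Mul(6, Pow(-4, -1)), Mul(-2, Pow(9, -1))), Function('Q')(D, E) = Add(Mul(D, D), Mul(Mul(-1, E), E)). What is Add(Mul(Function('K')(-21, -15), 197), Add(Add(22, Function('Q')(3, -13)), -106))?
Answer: Rational(-10499, 18) ≈ -583.28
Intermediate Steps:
Function('Q')(D, E) = Add(Pow(D, 2), Mul(-1, Pow(E, 2)))
Function('K')(U, V) = Rational(-31, 18) (Function('K')(U, V) = Add(Mul(6, Rational(-1, 4)), Mul(-2, Rational(1, 9))) = Add(Rational(-3, 2), Rational(-2, 9)) = Rational(-31, 18))
Add(Mul(Function('K')(-21, -15), 197), Add(Add(22, Function('Q')(3, -13)), -106)) = Add(Mul(Rational(-31, 18), 197), Add(Add(22, Add(Pow(3, 2), Mul(-1, Pow(-13, 2)))), -106)) = Add(Rational(-6107, 18), Add(Add(22, Add(9, Mul(-1, 169))), -106)) = Add(Rational(-6107, 18), Add(Add(22, Add(9, -169)), -106)) = Add(Rational(-6107, 18), Add(Add(22, -160), -106)) = Add(Rational(-6107, 18), Add(-138, -106)) = Add(Rational(-6107, 18), -244) = Rational(-10499, 18)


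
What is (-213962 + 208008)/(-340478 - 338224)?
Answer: 2977/339351 ≈ 0.0087726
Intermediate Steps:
(-213962 + 208008)/(-340478 - 338224) = -5954/(-678702) = -5954*(-1/678702) = 2977/339351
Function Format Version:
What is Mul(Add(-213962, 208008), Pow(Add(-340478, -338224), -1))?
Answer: Rational(2977, 339351) ≈ 0.0087726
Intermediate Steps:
Mul(Add(-213962, 208008), Pow(Add(-340478, -338224), -1)) = Mul(-5954, Pow(-678702, -1)) = Mul(-5954, Rational(-1, 678702)) = Rational(2977, 339351)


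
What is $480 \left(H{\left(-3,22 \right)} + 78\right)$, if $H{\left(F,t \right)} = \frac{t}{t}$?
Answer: $37920$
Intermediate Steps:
$H{\left(F,t \right)} = 1$
$480 \left(H{\left(-3,22 \right)} + 78\right) = 480 \left(1 + 78\right) = 480 \cdot 79 = 37920$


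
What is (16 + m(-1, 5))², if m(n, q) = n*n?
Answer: 289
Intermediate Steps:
m(n, q) = n²
(16 + m(-1, 5))² = (16 + (-1)²)² = (16 + 1)² = 17² = 289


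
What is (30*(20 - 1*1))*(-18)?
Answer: -10260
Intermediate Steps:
(30*(20 - 1*1))*(-18) = (30*(20 - 1))*(-18) = (30*19)*(-18) = 570*(-18) = -10260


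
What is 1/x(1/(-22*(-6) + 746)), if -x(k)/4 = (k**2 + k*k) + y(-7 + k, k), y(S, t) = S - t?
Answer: 192721/5396186 ≈ 0.035714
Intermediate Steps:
x(k) = 28 - 8*k**2 (x(k) = -4*((k**2 + k*k) + ((-7 + k) - k)) = -4*((k**2 + k**2) - 7) = -4*(2*k**2 - 7) = -4*(-7 + 2*k**2) = 28 - 8*k**2)
1/x(1/(-22*(-6) + 746)) = 1/(28 - 8/(-22*(-6) + 746)**2) = 1/(28 - 8/(132 + 746)**2) = 1/(28 - 8*(1/878)**2) = 1/(28 - 8*1/770884) = 1/(28 - 2/192721) = 1/(5396186/192721) = 192721/5396186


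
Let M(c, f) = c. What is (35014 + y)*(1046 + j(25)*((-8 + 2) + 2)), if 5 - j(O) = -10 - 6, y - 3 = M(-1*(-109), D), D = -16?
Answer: 33791212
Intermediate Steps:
y = 112 (y = 3 - 1*(-109) = 3 + 109 = 112)
j(O) = 21 (j(O) = 5 - (-10 - 6) = 5 - 1*(-16) = 5 + 16 = 21)
(35014 + y)*(1046 + j(25)*((-8 + 2) + 2)) = (35014 + 112)*(1046 + 21*((-8 + 2) + 2)) = 35126*(1046 + 21*(-6 + 2)) = 35126*(1046 + 21*(-4)) = 35126*(1046 - 84) = 35126*962 = 33791212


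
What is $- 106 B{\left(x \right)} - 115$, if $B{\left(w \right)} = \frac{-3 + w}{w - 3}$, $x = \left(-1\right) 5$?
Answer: $-221$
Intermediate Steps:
$x = -5$
$B{\left(w \right)} = 1$ ($B{\left(w \right)} = \frac{-3 + w}{-3 + w} = 1$)
$- 106 B{\left(x \right)} - 115 = \left(-106\right) 1 - 115 = -106 - 115 = -221$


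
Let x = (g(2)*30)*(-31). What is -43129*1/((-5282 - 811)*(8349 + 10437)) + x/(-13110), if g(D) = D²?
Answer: 14212271525/50020373826 ≈ 0.28413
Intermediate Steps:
x = -3720 (x = (2²*30)*(-31) = (4*30)*(-31) = 120*(-31) = -3720)
-43129*1/((-5282 - 811)*(8349 + 10437)) + x/(-13110) = -43129*1/((-5282 - 811)*(8349 + 10437)) - 3720/(-13110) = -43129/(18786*(-6093)) - 3720*(-1/13110) = -43129/(-114463098) + 124/437 = -43129*(-1/114463098) + 124/437 = 43129/114463098 + 124/437 = 14212271525/50020373826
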